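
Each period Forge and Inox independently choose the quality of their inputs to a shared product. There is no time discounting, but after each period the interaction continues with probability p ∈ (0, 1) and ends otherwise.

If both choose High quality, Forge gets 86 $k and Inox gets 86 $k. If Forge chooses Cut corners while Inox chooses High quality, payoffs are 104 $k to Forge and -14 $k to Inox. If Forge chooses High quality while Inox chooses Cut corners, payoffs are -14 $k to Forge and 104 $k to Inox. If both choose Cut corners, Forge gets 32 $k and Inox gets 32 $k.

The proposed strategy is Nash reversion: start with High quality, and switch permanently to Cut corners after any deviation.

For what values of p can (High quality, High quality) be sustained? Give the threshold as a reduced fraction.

1/4

Expected cooperation value is 86 + p·86 + p²·86 + … = 86/(1−p); deviation gives 104 + p·32/(1−p).
86 ≥ 104(1−p) + 32p ⇒ 72p ≥ 18 ⇒ p ≥ 18/72 = 1/4.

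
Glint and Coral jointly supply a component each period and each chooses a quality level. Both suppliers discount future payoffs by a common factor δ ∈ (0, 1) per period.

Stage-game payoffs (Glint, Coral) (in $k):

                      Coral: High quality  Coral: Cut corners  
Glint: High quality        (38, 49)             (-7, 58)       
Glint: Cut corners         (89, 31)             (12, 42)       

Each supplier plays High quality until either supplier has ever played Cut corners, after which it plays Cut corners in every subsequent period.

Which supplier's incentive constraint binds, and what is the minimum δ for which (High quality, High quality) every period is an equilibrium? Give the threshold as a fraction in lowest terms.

Glint's threshold: (89−38)/(89−12) = 51/77.
Coral's threshold: (58−49)/(58−42) = 9/16.
51/77 > 9/16, so Glint binds and δ* = 51/77.

Glint; δ ≥ 51/77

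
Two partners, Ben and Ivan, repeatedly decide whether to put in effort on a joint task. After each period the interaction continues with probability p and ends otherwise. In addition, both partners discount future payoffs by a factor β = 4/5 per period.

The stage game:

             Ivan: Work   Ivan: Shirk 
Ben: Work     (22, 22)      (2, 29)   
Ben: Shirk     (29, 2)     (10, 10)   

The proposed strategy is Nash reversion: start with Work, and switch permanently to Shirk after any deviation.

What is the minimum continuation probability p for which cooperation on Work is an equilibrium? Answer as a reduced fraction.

With continuation probability p and discount β, the effective per-period discount factor is βp.
Grim-trigger IC: βp ≥ (29−22)/(29−10) = 7/19.
So p ≥ (7/19)/(4/5) = 35/76.

35/76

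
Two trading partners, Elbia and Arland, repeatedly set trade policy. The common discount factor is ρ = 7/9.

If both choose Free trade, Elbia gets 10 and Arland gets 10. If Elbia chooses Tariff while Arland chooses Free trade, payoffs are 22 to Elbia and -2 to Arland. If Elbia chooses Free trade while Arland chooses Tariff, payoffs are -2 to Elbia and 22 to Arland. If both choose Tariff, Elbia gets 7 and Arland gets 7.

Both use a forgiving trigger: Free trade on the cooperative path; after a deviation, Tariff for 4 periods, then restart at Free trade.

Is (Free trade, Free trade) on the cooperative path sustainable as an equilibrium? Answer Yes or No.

A one-shot deviation gives 22 now, then 7 for 4 periods, then back to 10.
Gain from deviating: (22−10) today; loss: (10−7) in each of the next 4 periods.
No-deviation condition: (10−7)(ρ+…+ρ^4) ≥ 22−10, i.e. ρ+…+ρ^4 ≥ 4.
At ρ = 7/9: ρ+…+ρ^4 = 2.2192 < 4.0000.
So cooperation is not sustainable.

No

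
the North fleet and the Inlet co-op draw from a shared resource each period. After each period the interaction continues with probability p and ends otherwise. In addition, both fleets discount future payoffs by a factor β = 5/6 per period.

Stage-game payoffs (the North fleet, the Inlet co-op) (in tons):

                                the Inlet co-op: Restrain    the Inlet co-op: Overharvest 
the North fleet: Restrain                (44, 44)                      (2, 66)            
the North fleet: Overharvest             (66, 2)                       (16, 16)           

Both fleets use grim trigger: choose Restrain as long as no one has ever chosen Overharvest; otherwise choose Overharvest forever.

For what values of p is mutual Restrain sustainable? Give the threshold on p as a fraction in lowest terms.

66/125

Expected continuation weight on next period's payoff is β·p = 5/6·p, which plays the role of the discount factor.
Cooperation requires 5/6·p ≥ (66−44)/(66−16) = 11/25, hence p ≥ 66/125.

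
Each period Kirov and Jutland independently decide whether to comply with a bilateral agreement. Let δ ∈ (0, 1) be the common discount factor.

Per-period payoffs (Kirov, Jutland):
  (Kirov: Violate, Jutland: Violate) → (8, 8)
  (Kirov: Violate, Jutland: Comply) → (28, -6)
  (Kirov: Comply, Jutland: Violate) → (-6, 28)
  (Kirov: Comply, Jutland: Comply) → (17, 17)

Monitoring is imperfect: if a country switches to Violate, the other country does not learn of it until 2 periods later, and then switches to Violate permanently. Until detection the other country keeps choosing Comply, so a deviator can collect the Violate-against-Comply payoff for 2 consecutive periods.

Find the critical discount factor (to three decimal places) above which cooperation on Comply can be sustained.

Deviating for the 2 undetected periods gains 28−17 = 11 per period over cooperation, then loses 17−8 = 9 per period forever once punishment starts.
Gain: 11(1 + δ + … + δ^1); loss: 9·δ^2/(1−δ).
No profitable deviation ⇔ 11(1−δ^2) ≤ 9·δ^2, i.e. δ^2 ≥ 11/(11+9) = 11/20.
Hence δ ≥ (11/20)^(1/2) ≈ 0.742.

0.742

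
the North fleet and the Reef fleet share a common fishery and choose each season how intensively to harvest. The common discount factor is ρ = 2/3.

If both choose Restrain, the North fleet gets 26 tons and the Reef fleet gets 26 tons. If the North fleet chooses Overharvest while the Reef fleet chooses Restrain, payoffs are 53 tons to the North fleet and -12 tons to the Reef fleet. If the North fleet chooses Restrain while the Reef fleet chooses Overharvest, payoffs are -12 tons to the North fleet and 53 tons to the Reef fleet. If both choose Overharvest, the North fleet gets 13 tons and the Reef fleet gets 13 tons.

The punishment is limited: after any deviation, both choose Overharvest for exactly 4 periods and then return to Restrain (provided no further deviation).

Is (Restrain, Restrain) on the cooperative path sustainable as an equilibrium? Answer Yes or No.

No

A one-shot deviation gives 53 now, then 13 for 4 periods, then back to 26.
Gain from deviating: (53−26) today; loss: (26−13) in each of the next 4 periods.
No-deviation condition: (26−13)(ρ+…+ρ^4) ≥ 53−26, i.e. ρ+…+ρ^4 ≥ 27/13.
At ρ = 2/3: ρ+…+ρ^4 = 1.6049 < 2.0769.
So cooperation is not sustainable.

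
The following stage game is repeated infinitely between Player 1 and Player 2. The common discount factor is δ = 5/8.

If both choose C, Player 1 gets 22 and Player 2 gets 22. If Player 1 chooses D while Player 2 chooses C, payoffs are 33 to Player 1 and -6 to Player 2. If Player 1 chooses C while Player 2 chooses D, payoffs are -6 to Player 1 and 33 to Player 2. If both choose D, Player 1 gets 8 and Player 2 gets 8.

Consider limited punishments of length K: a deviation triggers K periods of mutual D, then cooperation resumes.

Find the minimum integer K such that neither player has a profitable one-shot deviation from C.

2

No profitable deviation requires (22−8)(δ+…+δ^K) ≥ 33−22, i.e. δ+…+δ^K ≥ 11/14 ≈ 0.7857.
With δ = 5/8, the partial sums are K=1: 0.6250, K=2: 1.0156.
K = 2 is the first length at which the sum reaches 0.7857.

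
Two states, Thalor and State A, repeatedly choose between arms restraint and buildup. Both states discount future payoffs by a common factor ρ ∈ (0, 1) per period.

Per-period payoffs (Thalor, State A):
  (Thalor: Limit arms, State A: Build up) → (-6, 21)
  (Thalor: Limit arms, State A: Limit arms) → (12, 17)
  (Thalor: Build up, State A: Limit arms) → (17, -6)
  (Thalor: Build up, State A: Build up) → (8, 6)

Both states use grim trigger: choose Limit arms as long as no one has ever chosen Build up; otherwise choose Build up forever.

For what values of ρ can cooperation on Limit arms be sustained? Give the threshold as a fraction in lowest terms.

Thalor: cooperation gives 12 each period; deviation gives 17 once then 8 forever.
  12/(1−ρ) ≥ 17 + 8ρ/(1−ρ) ⇒ ρ ≥ 5/9.
State A: cooperation gives 17 each period; deviation gives 21 once then 6 forever.
  ρ ≥ 4/15.
Both must hold, so the binding constraint is Thalor's: ρ ≥ 5/9.

5/9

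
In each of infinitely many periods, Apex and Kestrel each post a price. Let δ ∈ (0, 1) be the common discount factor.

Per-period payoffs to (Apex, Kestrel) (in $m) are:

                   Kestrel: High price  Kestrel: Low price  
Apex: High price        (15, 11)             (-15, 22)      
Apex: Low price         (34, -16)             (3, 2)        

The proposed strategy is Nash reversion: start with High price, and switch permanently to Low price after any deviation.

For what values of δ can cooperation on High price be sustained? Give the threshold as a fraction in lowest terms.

19/31

Apex: cooperation gives 15 each period; deviation gives 34 once then 3 forever.
  15/(1−δ) ≥ 34 + 3δ/(1−δ) ⇒ δ ≥ 19/31.
Kestrel: cooperation gives 11 each period; deviation gives 22 once then 2 forever.
  δ ≥ 11/20.
Both must hold, so the binding constraint is Apex's: δ ≥ 19/31.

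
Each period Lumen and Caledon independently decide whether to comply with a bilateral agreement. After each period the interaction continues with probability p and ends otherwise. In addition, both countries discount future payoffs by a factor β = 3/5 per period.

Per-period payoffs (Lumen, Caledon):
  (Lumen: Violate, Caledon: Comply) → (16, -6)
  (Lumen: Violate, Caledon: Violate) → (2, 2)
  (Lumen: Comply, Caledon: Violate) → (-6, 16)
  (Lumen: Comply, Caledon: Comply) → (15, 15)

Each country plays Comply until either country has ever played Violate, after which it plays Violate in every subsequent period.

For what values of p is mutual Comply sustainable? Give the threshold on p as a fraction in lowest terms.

5/42

With continuation probability p and discount β, the effective per-period discount factor is βp.
Grim-trigger IC: βp ≥ (16−15)/(16−2) = 1/14.
So p ≥ (1/14)/(3/5) = 5/42.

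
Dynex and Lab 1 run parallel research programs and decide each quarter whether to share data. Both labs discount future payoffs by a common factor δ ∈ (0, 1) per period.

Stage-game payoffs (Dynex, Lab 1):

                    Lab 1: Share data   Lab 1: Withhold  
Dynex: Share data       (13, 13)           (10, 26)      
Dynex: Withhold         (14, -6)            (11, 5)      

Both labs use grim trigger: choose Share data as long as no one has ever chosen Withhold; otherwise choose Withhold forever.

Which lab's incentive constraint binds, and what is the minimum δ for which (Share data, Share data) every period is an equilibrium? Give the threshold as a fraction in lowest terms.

Dynex: cooperation gives 13 each period; deviation gives 14 once then 11 forever.
  13/(1−δ) ≥ 14 + 11δ/(1−δ) ⇒ δ ≥ 1/3.
Lab 1: cooperation gives 13 each period; deviation gives 26 once then 5 forever.
  δ ≥ 13/21.
Both must hold, so the binding constraint is Lab 1's: δ ≥ 13/21.

Lab 1; δ ≥ 13/21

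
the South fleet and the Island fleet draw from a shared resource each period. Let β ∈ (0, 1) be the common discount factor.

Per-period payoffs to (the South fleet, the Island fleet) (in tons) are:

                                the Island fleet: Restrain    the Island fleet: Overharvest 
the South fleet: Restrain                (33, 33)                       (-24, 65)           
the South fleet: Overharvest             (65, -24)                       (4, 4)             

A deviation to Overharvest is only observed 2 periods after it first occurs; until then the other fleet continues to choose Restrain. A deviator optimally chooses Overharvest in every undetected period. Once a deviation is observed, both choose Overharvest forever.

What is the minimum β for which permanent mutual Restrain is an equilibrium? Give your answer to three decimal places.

0.724

A deviator earns 65 for 2 periods, then 4 forever; cooperating earns 33 forever. Multiplying the IC by (1−β):
33 ≥ 65(1−β^2) + 4β^2, so 61·β^2 ≥ 32 and β^2 ≥ 32/61.
β ≥ (32/61)^(1/2) ≈ 0.724.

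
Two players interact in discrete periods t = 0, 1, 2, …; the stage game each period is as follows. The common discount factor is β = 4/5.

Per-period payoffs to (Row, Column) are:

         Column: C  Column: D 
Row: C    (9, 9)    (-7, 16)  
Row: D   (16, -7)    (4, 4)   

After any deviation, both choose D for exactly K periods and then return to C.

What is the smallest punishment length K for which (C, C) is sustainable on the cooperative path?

2

No profitable deviation requires (9−4)(β+…+β^K) ≥ 16−9, i.e. β+…+β^K ≥ 7/5 ≈ 1.4000.
With β = 4/5, the partial sums are K=1: 0.8000, K=2: 1.4400.
K = 2 is the first length at which the sum reaches 1.4000.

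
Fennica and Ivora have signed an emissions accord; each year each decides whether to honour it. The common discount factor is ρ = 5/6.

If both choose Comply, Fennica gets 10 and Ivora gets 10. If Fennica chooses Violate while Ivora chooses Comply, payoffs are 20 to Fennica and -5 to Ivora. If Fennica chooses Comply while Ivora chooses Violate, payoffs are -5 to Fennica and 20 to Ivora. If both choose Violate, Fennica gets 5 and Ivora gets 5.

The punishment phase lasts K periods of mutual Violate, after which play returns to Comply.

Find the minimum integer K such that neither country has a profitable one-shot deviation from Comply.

No profitable deviation requires (10−5)(ρ+…+ρ^K) ≥ 20−10, i.e. ρ+…+ρ^K ≥ 2 ≈ 2.0000.
With ρ = 5/6, the partial sums are K=1: 0.8333, K=2: 1.5278, K=3: 2.1065.
K = 3 is the first length at which the sum reaches 2.0000.

3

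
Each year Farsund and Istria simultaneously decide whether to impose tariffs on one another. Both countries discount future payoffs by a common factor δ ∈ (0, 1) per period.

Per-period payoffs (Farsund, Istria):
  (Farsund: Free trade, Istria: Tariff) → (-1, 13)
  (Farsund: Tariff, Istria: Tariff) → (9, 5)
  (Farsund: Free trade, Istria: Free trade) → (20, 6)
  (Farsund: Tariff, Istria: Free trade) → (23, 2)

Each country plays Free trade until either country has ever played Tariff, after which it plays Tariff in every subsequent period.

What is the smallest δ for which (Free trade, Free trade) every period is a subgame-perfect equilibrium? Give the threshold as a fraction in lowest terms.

Farsund's threshold: (23−20)/(23−9) = 3/14.
Istria's threshold: (13−6)/(13−5) = 7/8.
3/14 < 7/8, so Istria binds and δ* = 7/8.

7/8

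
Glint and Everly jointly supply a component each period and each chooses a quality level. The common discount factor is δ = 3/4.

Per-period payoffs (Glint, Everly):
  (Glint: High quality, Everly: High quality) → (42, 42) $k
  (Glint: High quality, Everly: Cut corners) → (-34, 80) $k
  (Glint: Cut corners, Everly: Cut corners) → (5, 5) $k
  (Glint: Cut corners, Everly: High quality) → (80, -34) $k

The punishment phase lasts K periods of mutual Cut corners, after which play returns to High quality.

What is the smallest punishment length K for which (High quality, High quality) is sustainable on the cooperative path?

Need Σ_{k=1}^{K} δ^k ≥ (80−42)/(42−5) = 1.0270 at δ = 3/4.
At K = 1 the sum is 0.7500 < 1.0270; at K = 2 it is 1.3125 ≥ 1.0270.
So the minimum punishment length is K = 2.

2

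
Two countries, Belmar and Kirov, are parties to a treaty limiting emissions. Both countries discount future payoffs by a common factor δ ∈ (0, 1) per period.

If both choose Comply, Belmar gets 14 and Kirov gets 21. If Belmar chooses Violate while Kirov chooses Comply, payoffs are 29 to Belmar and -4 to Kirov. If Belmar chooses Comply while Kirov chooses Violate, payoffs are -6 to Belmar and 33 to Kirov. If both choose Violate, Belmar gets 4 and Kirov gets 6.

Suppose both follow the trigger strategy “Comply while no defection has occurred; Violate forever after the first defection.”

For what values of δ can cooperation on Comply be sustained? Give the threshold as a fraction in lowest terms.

Belmar: cooperation gives 14 each period; deviation gives 29 once then 4 forever.
  14/(1−δ) ≥ 29 + 4δ/(1−δ) ⇒ δ ≥ 15/25 = 3/5.
Kirov: cooperation gives 21 each period; deviation gives 33 once then 6 forever.
  δ ≥ 12/27 = 4/9.
Both must hold, so the binding constraint is Belmar's: δ ≥ 3/5.

3/5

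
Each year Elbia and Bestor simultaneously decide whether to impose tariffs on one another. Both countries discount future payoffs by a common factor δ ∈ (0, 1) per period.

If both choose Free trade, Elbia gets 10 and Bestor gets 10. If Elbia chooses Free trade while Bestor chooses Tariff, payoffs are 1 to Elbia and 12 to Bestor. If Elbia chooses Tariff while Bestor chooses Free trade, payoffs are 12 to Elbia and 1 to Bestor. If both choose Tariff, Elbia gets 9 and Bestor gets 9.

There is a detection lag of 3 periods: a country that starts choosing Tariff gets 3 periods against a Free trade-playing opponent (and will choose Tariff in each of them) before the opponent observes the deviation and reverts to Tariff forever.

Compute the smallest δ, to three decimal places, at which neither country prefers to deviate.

Deviating for the 3 undetected periods gains 12−10 = 2 per period over cooperation, then loses 10−9 = 1 per period forever once punishment starts.
Gain: 2(1 + δ + … + δ^2); loss: 1·δ^3/(1−δ).
No profitable deviation ⇔ 2(1−δ^3) ≤ 1·δ^3, i.e. δ^3 ≥ 2/(2+1) = 2/3.
Hence δ ≥ (2/3)^(1/3) ≈ 0.874.

0.874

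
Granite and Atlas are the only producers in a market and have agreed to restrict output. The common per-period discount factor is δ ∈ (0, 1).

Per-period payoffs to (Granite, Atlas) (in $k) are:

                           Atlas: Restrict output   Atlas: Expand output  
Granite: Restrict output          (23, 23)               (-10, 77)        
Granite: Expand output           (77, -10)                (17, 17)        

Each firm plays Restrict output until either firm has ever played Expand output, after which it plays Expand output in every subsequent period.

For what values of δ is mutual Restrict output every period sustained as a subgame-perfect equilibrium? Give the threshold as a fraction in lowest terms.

Under grim trigger the critical discount factor is (T−C)/(T−P) with T = 77, C = 23, P = 17.
δ* = (77−23)/(77−17) = 54/60 = 9/10.

9/10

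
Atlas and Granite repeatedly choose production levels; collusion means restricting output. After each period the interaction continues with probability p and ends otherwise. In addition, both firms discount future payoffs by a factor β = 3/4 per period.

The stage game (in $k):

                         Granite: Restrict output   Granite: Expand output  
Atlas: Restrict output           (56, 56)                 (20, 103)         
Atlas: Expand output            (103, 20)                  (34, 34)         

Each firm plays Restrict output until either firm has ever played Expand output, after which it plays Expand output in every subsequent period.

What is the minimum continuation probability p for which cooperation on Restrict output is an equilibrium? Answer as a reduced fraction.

188/207

With continuation probability p and discount β, the effective per-period discount factor is βp.
Grim-trigger IC: βp ≥ (103−56)/(103−34) = 47/69.
So p ≥ (47/69)/(3/4) = 188/207.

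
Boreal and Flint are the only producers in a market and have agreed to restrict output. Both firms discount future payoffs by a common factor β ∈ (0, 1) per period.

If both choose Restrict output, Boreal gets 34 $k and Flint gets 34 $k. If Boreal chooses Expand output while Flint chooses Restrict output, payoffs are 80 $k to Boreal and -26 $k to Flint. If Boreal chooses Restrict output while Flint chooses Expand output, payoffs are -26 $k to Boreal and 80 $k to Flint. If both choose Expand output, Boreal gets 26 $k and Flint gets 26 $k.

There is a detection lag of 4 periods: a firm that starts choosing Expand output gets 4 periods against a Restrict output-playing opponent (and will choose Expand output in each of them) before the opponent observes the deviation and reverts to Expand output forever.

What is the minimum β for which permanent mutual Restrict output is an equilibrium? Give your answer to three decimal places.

A deviator earns 80 for 4 periods, then 26 forever; cooperating earns 34 forever. Multiplying the IC by (1−β):
34 ≥ 80(1−β^4) + 26β^4, so 54·β^4 ≥ 46 and β^4 ≥ 23/27.
β ≥ (23/27)^(1/4) ≈ 0.961.

0.961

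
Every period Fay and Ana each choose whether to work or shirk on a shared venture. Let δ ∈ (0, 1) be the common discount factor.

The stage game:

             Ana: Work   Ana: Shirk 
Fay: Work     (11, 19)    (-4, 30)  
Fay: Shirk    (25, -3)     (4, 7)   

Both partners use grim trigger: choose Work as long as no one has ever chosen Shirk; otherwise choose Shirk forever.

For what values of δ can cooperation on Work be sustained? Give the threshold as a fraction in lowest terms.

Fay: cooperation gives 11 each period; deviation gives 25 once then 4 forever.
  11/(1−δ) ≥ 25 + 4δ/(1−δ) ⇒ δ ≥ 14/21 = 2/3.
Ana: cooperation gives 19 each period; deviation gives 30 once then 7 forever.
  δ ≥ 11/23.
Both must hold, so the binding constraint is Fay's: δ ≥ 2/3.

2/3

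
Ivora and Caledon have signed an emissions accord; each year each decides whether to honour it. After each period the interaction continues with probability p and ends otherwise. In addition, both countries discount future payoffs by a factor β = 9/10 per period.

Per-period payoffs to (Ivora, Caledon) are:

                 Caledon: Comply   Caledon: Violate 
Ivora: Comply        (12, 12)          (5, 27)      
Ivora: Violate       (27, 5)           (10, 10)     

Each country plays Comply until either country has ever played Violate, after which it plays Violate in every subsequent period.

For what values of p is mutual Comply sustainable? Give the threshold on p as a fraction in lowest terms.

Expected continuation weight on next period's payoff is β·p = 9/10·p, which plays the role of the discount factor.
Cooperation requires 9/10·p ≥ (27−12)/(27−10) = 15/17, hence p ≥ 50/51.

50/51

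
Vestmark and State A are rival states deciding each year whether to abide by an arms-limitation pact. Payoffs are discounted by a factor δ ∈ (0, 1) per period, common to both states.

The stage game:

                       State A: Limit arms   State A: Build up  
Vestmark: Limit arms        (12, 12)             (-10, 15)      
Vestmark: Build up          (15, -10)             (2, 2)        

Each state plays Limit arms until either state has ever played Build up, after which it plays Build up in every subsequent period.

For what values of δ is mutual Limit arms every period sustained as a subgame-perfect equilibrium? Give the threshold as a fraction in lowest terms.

Cooperation forever yields 12 each period: 12/(1−δ).
Deviating yields 15 once, then 2 forever: 15 + 2δ/(1−δ).
No profitable deviation requires 12/(1−δ) ≥ 15 + 2δ/(1−δ).
Multiplying by (1−δ): 12 ≥ 15(1−δ) + 2δ = 15 − 13δ.
So 13δ ≥ 3, i.e. δ ≥ 3/13.

3/13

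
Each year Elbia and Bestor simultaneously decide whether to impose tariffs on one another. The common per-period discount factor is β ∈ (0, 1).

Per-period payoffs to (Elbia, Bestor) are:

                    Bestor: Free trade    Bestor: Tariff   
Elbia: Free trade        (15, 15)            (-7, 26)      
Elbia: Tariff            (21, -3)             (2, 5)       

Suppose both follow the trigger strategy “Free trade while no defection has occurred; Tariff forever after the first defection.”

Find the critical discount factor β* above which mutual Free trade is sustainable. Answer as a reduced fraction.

11/21

Elbia's threshold: (21−15)/(21−2) = 6/19.
Bestor's threshold: (26−15)/(26−5) = 11/21.
6/19 < 11/21, so Bestor binds and β* = 11/21.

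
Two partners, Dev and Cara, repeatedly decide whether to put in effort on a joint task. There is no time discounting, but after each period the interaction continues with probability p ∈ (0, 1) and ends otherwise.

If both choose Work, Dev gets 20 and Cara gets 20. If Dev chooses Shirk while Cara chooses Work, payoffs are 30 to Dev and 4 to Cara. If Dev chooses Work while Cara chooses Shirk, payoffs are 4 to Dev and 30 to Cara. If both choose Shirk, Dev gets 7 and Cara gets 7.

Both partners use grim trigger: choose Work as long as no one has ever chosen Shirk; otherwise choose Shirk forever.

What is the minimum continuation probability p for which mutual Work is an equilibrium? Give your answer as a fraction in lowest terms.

With no time discounting, the continuation probability p plays the role of the discount factor.
Grim-trigger IC: 20/(1−p) ≥ 30 + 7p/(1−p) ⇒ p ≥ (30−20)/(30−7) = 10/23.

10/23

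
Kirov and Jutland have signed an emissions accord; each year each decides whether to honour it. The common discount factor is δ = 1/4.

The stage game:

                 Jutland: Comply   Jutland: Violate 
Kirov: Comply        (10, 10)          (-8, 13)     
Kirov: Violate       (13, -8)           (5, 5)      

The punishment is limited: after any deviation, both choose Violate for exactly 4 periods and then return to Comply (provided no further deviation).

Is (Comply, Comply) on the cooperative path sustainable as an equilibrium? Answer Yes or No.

No

Comparing payoff streams over the 5 periods until play realigns: cooperate → 10(1+δ+…+δ^4); deviate → 13 + 5(δ+…+δ^4).
Cooperation is sustained iff (10−5)(δ+…+δ^4) ≥ 13−10.
δ+…+δ^4 = 1/4·(1−(1/4)^4)/(1−1/4) = 0.3320, and (13−10)/(10−5) = 0.6000.
0.3320 < 0.6000, so cooperation is not sustainable.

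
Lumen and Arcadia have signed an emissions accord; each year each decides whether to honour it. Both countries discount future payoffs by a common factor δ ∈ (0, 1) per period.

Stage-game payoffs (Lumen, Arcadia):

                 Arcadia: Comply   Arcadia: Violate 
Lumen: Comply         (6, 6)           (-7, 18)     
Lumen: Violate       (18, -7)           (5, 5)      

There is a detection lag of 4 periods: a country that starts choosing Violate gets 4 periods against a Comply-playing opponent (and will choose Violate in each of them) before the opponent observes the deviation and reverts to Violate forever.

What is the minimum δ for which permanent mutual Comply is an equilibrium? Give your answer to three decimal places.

0.980

The best deviation is to choose Violate for all 4 undetected periods, earning 18 each, then 5 forever once detected.
Deviation value: 18(1−δ^4)/(1−δ) + 5δ^4/(1−δ); cooperation value: 6/(1−δ).
IC: 6 ≥ 18(1−δ^4) + 5δ^4 = 18 − 13δ^4.
So δ^4 ≥ 12/13, giving δ ≥ (12/13)^(1/4) ≈ 0.980.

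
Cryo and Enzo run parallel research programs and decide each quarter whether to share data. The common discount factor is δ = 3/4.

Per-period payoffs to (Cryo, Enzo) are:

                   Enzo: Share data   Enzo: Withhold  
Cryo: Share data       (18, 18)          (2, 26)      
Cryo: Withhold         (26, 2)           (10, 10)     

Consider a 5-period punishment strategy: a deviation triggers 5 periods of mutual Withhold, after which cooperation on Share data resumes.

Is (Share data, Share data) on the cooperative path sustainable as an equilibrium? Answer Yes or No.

Yes

A one-shot deviation gives 26 now, then 10 for 5 periods, then back to 18.
Gain from deviating: (26−18) today; loss: (18−10) in each of the next 5 periods.
No-deviation condition: (18−10)(δ+…+δ^5) ≥ 26−18, i.e. δ+…+δ^5 ≥ 1.
At δ = 3/4: δ+…+δ^5 = 2.2881 ≥ 1.0000.
So cooperation is sustainable.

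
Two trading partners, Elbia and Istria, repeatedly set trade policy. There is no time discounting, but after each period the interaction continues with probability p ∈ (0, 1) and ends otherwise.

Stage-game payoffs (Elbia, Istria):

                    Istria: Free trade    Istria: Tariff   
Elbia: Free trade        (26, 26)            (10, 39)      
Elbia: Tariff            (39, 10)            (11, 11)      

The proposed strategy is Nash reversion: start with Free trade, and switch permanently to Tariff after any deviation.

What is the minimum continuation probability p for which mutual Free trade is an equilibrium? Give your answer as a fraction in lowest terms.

With no time discounting, the continuation probability p plays the role of the discount factor.
Grim-trigger IC: 26/(1−p) ≥ 39 + 11p/(1−p) ⇒ p ≥ (39−26)/(39−11) = 13/28.

13/28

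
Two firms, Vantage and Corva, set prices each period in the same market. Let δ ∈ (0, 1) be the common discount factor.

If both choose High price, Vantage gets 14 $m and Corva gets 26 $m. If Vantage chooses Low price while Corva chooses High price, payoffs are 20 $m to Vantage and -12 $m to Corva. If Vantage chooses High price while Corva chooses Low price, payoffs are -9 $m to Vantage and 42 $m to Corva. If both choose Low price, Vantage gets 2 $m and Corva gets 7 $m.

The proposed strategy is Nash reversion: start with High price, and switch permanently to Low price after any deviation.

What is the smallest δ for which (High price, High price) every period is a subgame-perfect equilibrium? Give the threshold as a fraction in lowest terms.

Vantage's threshold: (20−14)/(20−2) = 1/3.
Corva's threshold: (42−26)/(42−7) = 16/35.
1/3 < 16/35, so Corva binds and δ* = 16/35.

16/35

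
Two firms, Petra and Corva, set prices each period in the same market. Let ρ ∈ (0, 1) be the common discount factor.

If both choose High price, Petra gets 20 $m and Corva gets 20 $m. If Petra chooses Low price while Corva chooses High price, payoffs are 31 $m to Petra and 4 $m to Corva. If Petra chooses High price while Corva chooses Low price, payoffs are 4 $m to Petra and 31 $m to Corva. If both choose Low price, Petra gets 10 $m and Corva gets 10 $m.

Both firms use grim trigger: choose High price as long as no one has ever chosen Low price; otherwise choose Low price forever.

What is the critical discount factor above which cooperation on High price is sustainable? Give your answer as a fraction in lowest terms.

11/21

Cooperation forever yields 20 each period: 20/(1−ρ).
Deviating yields 31 once, then 10 forever: 31 + 10ρ/(1−ρ).
No profitable deviation requires 20/(1−ρ) ≥ 31 + 10ρ/(1−ρ).
Multiplying by (1−ρ): 20 ≥ 31(1−ρ) + 10ρ = 31 − 21ρ.
So 21ρ ≥ 11, i.e. ρ ≥ 11/21.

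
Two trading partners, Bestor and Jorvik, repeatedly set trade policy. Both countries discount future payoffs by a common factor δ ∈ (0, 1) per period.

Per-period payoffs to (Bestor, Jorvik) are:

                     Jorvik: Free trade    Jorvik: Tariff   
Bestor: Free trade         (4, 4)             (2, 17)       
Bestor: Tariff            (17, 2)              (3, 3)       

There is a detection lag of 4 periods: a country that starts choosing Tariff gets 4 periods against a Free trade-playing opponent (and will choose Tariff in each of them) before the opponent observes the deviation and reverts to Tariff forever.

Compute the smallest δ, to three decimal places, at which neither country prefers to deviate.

A deviator earns 17 for 4 periods, then 3 forever; cooperating earns 4 forever. Multiplying the IC by (1−δ):
4 ≥ 17(1−δ^4) + 3δ^4, so 14·δ^4 ≥ 13 and δ^4 ≥ 13/14.
δ ≥ (13/14)^(1/4) ≈ 0.982.

0.982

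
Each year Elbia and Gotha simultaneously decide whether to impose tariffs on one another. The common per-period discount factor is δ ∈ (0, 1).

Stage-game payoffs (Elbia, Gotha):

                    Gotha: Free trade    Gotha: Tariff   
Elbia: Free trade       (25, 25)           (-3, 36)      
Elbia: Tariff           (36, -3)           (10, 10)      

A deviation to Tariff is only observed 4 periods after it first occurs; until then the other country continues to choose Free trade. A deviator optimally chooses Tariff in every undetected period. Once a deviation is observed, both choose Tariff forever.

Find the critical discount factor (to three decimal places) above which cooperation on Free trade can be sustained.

0.807

A deviator earns 36 for 4 periods, then 10 forever; cooperating earns 25 forever. Multiplying the IC by (1−δ):
25 ≥ 36(1−δ^4) + 10δ^4, so 26·δ^4 ≥ 11 and δ^4 ≥ 11/26.
δ ≥ (11/26)^(1/4) ≈ 0.807.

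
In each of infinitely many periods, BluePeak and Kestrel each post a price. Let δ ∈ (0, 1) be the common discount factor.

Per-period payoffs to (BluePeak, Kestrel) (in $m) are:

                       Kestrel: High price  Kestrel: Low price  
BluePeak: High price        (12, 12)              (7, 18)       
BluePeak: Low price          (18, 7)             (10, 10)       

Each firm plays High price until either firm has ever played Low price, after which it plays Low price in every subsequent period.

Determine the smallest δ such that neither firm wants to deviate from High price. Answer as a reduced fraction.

One-period gain from deviating is 18 − 12 = 6. The loss is 12 − 10 = 2 in every subsequent period, with present value 2·δ/(1−δ).
Deviation is unprofitable when 2·δ/(1−δ) ≥ 6, i.e. δ/(1−δ) ≥ 3.
Equivalently δ ≥ 6/(6+2) = 3/4.

3/4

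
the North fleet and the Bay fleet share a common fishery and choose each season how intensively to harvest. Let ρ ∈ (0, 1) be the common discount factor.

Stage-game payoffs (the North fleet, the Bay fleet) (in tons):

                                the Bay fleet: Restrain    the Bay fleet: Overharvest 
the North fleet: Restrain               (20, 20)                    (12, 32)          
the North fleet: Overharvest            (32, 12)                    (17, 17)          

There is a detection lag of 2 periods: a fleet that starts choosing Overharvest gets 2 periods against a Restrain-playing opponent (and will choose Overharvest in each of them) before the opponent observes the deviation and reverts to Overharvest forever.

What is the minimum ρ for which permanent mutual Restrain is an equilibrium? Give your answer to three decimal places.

0.894

A deviator earns 32 for 2 periods, then 17 forever; cooperating earns 20 forever. Multiplying the IC by (1−ρ):
20 ≥ 32(1−ρ^2) + 17ρ^2, so 15·ρ^2 ≥ 12 and ρ^2 ≥ 4/5.
ρ ≥ (4/5)^(1/2) ≈ 0.894.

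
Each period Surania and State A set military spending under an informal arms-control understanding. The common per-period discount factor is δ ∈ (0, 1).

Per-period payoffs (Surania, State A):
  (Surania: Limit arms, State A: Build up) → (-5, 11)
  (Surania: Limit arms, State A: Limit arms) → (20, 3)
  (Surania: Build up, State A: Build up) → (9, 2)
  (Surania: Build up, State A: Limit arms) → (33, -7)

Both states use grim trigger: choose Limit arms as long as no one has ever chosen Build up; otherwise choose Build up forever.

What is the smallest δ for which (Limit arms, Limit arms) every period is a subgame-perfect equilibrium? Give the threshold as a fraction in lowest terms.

8/9

Surania's threshold: (33−20)/(33−9) = 13/24.
State A's threshold: (11−3)/(11−2) = 8/9.
13/24 < 8/9, so State A binds and δ* = 8/9.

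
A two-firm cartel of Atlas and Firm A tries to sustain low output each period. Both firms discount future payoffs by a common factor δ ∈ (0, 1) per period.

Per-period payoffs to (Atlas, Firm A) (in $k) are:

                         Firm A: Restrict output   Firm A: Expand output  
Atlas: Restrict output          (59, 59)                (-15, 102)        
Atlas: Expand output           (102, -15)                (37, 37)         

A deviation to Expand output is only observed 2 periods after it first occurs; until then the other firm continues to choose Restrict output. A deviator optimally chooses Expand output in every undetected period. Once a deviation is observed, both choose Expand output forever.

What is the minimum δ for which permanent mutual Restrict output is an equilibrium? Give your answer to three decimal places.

0.813

The best deviation is to choose Expand output for all 2 undetected periods, earning 102 each, then 37 forever once detected.
Deviation value: 102(1−δ^2)/(1−δ) + 37δ^2/(1−δ); cooperation value: 59/(1−δ).
IC: 59 ≥ 102(1−δ^2) + 37δ^2 = 102 − 65δ^2.
So δ^2 ≥ 43/65, giving δ ≥ (43/65)^(1/2) ≈ 0.813.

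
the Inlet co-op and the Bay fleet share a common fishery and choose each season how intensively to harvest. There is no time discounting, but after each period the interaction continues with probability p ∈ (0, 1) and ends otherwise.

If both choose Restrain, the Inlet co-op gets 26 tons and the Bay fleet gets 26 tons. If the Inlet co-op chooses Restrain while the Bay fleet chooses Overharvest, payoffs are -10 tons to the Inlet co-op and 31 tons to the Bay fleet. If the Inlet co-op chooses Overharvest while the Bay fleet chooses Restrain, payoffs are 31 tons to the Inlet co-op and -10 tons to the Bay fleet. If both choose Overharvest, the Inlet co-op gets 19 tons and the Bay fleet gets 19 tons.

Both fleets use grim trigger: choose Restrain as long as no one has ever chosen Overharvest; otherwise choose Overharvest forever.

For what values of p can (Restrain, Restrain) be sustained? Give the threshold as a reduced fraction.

5/12

Expected cooperation value is 26 + p·26 + p²·26 + … = 26/(1−p); deviation gives 31 + p·19/(1−p).
26 ≥ 31(1−p) + 19p ⇒ 12p ≥ 5 ⇒ p ≥ 5/12.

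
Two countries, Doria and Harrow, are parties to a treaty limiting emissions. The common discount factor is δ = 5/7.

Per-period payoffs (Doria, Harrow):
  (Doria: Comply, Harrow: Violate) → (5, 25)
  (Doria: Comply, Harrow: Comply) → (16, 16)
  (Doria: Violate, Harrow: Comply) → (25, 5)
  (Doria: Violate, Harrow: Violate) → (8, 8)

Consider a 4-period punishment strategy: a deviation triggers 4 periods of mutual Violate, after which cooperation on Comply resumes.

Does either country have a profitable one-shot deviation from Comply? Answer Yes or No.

No

A one-shot deviation gives 25 now, then 8 for 4 periods, then back to 16.
Gain from deviating: (25−16) today; loss: (16−8) in each of the next 4 periods.
No-deviation condition: (16−8)(δ+…+δ^4) ≥ 25−16, i.e. δ+…+δ^4 ≥ 9/8.
At δ = 5/7: δ+…+δ^4 = 1.8492 ≥ 1.1250.
So cooperation is sustainable.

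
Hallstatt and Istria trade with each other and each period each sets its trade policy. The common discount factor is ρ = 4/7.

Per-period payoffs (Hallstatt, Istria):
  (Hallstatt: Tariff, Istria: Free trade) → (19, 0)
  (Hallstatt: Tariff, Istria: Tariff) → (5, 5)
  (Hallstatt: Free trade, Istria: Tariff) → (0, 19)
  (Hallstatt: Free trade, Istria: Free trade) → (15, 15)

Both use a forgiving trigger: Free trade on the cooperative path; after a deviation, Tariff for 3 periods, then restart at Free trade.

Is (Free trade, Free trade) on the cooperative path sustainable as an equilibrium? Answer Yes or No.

Yes

Comparing payoff streams over the 4 periods until play realigns: cooperate → 15(1+ρ+…+ρ^3); deviate → 19 + 5(ρ+…+ρ^3).
Cooperation is sustained iff (15−5)(ρ+…+ρ^3) ≥ 19−15.
ρ+…+ρ^3 = 4/7·(1−(4/7)^3)/(1−4/7) = 1.0845, and (19−15)/(15−5) = 0.4000.
1.0845 ≥ 0.4000, so cooperation is sustainable.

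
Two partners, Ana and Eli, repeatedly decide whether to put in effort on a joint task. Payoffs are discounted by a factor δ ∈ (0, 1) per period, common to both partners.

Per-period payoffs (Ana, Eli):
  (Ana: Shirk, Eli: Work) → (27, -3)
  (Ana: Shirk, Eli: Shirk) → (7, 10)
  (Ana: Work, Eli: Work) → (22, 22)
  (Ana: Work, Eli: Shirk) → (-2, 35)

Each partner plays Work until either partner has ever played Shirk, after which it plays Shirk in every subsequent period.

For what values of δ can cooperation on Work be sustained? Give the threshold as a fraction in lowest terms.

Ana: cooperation gives 22 each period; deviation gives 27 once then 7 forever.
  22/(1−δ) ≥ 27 + 7δ/(1−δ) ⇒ δ ≥ 5/20 = 1/4.
Eli: cooperation gives 22 each period; deviation gives 35 once then 10 forever.
  δ ≥ 13/25.
Both must hold, so the binding constraint is Eli's: δ ≥ 13/25.

13/25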